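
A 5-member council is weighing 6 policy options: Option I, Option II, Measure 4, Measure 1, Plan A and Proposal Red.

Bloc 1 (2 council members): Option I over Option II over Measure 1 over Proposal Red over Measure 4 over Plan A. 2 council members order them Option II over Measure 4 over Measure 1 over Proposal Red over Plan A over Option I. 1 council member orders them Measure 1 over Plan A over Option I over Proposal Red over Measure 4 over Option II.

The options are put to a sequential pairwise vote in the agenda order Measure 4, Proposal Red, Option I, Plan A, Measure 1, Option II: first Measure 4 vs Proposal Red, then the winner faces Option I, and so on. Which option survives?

Round 1: Measure 4 vs Proposal Red — 2–3, Proposal Red advances.
Round 2: Proposal Red vs Option I — 2–3, Option I advances.
Round 3: Option I vs Plan A — 2–3, Plan A advances.
Round 4: Plan A vs Measure 1 — 0–5, Measure 1 advances.
Round 5: Measure 1 vs Option II — 1–4, Option II advances.
Option II survives the agenda.

Option II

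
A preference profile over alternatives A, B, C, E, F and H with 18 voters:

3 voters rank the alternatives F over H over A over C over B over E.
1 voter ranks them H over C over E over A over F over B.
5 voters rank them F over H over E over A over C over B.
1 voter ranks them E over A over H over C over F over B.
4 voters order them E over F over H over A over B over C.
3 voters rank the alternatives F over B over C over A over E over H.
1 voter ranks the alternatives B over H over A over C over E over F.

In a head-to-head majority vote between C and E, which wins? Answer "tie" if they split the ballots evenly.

E

Ballots ranking C above E: 3 + 1 + 3 + 1 = 8.
Ballots ranking E above C: 18 − 8 = 10.
E wins the head-to-head 10–8.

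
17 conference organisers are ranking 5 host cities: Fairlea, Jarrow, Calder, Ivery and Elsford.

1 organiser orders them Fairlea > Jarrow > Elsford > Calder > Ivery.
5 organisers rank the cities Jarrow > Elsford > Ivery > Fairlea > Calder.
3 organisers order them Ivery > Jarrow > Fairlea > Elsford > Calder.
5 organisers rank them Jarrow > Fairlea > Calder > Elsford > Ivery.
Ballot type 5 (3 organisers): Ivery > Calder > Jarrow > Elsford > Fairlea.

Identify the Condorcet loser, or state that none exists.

Head-to-head results (17 organisers):
Fairlea vs Jarrow: Jarrow, 16–1.
Fairlea vs Calder: Fairlea wins 14–3.
Fairlea vs Ivery: Ivery, 11–6.
Fairlea vs Elsford: 1+3+5 = 9 for Fairlea, 8 for Elsford — Fairlea by 9–8.
Jarrow vs Calder: Jarrow, 14–3.
Jarrow vs Ivery: 11 to 6, Jarrow.
Jarrow vs Elsford: Jarrow, 17–0.
Calder vs Ivery: 1+5 = 6 for Calder, 11 for Ivery — Ivery by 11–6.
Calder vs Elsford: Calder is ranked higher on 5+3 = 8 ballots, Elsford on 9. Elsford wins 9–8.
Ivery vs Elsford: 3+3 = 6 for Ivery, 11 for Elsford — Elsford by 11–6.
Only Calder has no wins; Calder is the Condorcet loser.

Calder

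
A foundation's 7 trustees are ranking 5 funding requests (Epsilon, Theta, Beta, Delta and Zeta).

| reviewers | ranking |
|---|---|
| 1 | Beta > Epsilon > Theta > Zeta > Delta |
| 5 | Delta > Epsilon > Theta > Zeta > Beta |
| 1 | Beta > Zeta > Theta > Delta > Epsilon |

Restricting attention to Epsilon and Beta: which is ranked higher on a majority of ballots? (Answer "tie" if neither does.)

Epsilon

Ballots ranking Epsilon above Beta: 5.
Ballots ranking Beta above Epsilon: 7 − 5 = 2.
Epsilon wins the head-to-head 5–2.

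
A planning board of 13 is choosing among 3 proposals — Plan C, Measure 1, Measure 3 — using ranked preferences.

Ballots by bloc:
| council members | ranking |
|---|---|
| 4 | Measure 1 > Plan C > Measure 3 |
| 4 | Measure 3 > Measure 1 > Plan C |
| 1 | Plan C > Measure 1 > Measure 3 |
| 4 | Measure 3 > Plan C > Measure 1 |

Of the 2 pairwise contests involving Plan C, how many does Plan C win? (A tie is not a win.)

0

Plan C against each rival (13 council members):
Plan C vs Measure 1: 1+4 = 5 for Plan C, 8 for Measure 1 — Measure 1 by 8–5.
Plan C vs Measure 3: Measure 3, 8–5.
Plan C beats no one; loses to Measure 1, Measure 3 — 0 pairwise wins.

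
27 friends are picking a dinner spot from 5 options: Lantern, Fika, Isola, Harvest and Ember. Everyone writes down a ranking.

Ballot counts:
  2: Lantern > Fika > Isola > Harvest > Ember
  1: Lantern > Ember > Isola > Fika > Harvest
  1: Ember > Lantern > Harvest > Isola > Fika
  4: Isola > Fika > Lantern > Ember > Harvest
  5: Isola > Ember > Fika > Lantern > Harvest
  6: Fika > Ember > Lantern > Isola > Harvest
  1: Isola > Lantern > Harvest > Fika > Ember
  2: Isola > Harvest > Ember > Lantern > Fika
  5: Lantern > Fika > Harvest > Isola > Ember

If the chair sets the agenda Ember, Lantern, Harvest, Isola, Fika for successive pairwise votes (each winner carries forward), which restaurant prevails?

Isola

Round 1: Ember vs Lantern — 14–13, Ember advances.
Round 2: Ember vs Harvest — 17–10, Ember advances.
Round 3: Ember vs Isola — 8–19, Isola advances.
Round 4: Isola vs Fika — 14–13, Isola advances.
Isola survives the agenda.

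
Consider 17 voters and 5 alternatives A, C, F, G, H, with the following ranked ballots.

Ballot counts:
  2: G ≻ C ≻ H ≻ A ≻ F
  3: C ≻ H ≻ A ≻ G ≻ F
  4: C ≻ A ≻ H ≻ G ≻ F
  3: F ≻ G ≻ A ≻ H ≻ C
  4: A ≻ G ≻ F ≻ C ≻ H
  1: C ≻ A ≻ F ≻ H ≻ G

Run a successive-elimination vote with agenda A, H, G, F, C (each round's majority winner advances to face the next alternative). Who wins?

C

Round 1: A vs H — 12–5, A advances.
Round 2: A vs G — 12–5, A advances.
Round 3: A vs F — 14–3, A advances.
Round 4: A vs C — 7–10, C advances.
The agenda winner is C.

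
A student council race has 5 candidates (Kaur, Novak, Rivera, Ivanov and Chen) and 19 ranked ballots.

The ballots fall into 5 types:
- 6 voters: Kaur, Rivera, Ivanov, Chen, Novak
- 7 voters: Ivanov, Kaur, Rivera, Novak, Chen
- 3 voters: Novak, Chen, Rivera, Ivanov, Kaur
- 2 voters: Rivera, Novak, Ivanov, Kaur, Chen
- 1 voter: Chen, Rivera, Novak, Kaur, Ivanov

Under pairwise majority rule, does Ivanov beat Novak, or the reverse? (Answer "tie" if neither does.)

Ballots ranking Ivanov above Novak: 6 + 7 = 13.
Ballots ranking Novak above Ivanov: 19 − 13 = 6.
Ivanov wins the head-to-head 13–6.

Ivanov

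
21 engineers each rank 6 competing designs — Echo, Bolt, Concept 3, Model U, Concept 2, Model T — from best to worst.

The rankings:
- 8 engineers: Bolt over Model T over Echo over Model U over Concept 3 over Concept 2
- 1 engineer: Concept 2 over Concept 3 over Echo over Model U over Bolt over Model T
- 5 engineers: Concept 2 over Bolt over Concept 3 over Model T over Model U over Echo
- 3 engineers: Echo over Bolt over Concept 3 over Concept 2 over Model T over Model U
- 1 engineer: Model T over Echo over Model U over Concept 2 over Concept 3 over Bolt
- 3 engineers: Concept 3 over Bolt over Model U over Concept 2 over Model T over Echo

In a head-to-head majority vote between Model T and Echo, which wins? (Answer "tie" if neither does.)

Ballots ranking Model T above Echo: 8 + 5 + 1 + 3 = 17.
Ballots ranking Echo above Model T: 21 − 17 = 4.
Model T wins the head-to-head 17–4.

Model T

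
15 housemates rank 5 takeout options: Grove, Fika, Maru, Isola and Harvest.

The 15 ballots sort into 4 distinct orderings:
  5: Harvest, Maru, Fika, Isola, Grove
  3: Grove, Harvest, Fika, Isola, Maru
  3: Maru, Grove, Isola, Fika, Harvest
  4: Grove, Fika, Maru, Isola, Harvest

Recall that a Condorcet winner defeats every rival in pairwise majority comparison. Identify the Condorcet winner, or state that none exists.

none

Pairwise majorities:
Grove vs Fika: Grove, 10–5.
Grove vs Maru: Maru, 8–7.
Grove vs Isola: Grove, 10–5.
Grove vs Harvest: Grove, 10–5.
Fika vs Maru: Maru wins 8–7.
Fika vs Isola: Fika, 12–3.
Fika vs Harvest: Harvest, 8–7.
Maru vs Isola: Maru wins 12–3.
Maru vs Harvest: Harvest, 8–7.
Isola vs Harvest: Harvest wins 8–7.
Each restaurant drops at least one matchup (Grove loses to Maru; Fika loses to Grove; Maru loses to Harvest; Isola loses to Grove; Harvest loses to Grove); the cycle Grove > Harvest > Maru > Grove rules out a Condorcet winner.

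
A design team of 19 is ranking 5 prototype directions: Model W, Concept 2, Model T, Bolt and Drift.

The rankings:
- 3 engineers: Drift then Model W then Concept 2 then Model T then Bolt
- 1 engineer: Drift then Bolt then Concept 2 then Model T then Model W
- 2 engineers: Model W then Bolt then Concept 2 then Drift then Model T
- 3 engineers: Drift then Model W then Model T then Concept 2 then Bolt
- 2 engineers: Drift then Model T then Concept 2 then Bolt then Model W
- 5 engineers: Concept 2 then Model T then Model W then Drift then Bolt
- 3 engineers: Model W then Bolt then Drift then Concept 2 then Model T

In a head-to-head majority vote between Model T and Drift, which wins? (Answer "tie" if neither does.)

Drift

Ballots ranking Model T above Drift: 5.
Ballots ranking Drift above Model T: 19 − 5 = 14.
Drift wins the head-to-head 14–5.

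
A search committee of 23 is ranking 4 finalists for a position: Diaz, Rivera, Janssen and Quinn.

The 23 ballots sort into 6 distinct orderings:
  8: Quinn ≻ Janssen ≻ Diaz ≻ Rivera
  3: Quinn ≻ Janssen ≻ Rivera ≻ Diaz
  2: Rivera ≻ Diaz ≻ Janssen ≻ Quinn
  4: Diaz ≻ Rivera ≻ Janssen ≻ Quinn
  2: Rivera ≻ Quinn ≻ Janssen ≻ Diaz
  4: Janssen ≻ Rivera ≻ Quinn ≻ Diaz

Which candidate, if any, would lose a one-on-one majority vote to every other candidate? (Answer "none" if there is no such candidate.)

none

Pairwise majorities:
Diaz vs Rivera: Diaz is ranked higher on 8+4 = 12 ballots, Rivera on 11. Diaz wins 12–11.
Diaz–Janssen: Janssen 17–6.
Diaz vs Quinn: Quinn, 17–6.
Rivera–Janssen: Janssen 15–8.
Rivera–Quinn: Rivera 12–11.
Janssen vs Quinn: 10 to 13, Quinn.
No candidate is winless: Diaz beats Rivera; Rivera beats Quinn; Janssen beats Diaz; Quinn beats Diaz. There is no Condorcet loser.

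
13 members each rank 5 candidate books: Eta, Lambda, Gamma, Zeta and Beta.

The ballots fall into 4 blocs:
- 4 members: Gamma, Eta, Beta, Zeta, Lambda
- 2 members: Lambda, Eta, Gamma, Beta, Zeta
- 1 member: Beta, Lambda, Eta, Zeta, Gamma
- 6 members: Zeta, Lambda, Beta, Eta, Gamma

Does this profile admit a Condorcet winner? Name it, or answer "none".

none

Pairwise majorities:
Eta vs Lambda: Eta is ranked higher on 4 ballots, Lambda on 9. Lambda wins 9–4.
Eta vs Gamma: 2+1+6 = 9 for Eta, 4 for Gamma — Eta by 9–4.
Eta vs Zeta: 4+2+1 = 7 for Eta, 6 for Zeta — Eta by 7–6.
Eta vs Beta: Eta is ranked higher on 4+2 = 6 ballots, Beta on 7. Beta wins 7–6.
Lambda vs Gamma: Lambda preferred on 2+1+6 = 9 ballots; Lambda wins 9–4.
Lambda vs Zeta: Lambda is ranked higher on 2+1 = 3 ballots, Zeta on 10. Zeta wins 10–3.
Lambda vs Beta: 8 to 5, Lambda.
Gamma vs Zeta: 6 to 7, Zeta.
Gamma vs Beta: Gamma preferred on 4+2 = 6 ballots; Beta wins 7–6.
Zeta vs Beta: 6 for Zeta, 7 for Beta — Beta by 7–6.
Each book drops at least one matchup (Eta loses to Lambda; Lambda loses to Zeta; Gamma loses to Eta; Zeta loses to Eta; Beta loses to Lambda); the cycle Eta → Zeta → Lambda → Eta rules out a Condorcet winner.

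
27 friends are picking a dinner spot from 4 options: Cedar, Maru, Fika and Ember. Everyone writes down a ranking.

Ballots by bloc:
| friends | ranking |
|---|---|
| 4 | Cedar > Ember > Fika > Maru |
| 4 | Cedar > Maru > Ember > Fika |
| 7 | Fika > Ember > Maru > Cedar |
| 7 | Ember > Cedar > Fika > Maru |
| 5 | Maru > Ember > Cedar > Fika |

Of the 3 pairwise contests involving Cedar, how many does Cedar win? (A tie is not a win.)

Cedar against each rival (27 friends):
Cedar–Maru: Cedar 15–12.
Cedar vs Fika: Cedar, 20–7.
Cedar vs Ember: Ember wins 19–8.
Cedar beats Maru, Fika; loses to Ember — 2 pairwise wins.

2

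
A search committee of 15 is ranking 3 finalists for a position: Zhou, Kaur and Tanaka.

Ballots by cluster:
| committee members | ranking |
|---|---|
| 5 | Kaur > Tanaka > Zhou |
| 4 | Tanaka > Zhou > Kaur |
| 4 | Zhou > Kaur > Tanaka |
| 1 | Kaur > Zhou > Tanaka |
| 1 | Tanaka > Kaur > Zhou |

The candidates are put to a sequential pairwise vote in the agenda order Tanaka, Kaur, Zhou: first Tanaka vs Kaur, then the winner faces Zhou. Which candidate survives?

Round 1: Tanaka vs Kaur — 5–10, Kaur advances.
Round 2: Kaur vs Zhou — 7–8, Zhou advances.
Zhou survives the agenda.

Zhou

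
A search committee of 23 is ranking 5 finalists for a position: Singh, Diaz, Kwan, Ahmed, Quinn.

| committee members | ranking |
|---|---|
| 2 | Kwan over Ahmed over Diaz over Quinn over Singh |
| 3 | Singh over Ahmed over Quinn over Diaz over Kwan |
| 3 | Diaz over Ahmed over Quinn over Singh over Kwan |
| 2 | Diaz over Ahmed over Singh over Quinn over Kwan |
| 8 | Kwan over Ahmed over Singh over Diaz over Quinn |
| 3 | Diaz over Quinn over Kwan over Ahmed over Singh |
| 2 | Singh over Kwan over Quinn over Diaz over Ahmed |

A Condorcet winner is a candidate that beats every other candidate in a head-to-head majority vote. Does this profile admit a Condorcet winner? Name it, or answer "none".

Kwan

Pairwise majorities:
Singh vs Diaz: Singh wins 13–10.
Singh vs Kwan: Singh preferred on 3+3+2+2 = 10 ballots; Kwan wins 13–10.
Singh vs Ahmed: 3+2 = 5 for Singh, 18 for Ahmed — Ahmed by 18–5.
Singh vs Quinn: Singh, 15–8.
Diaz vs Kwan: Kwan wins 12–11.
Diaz vs Ahmed: Diaz preferred on 3+2+3+2 = 10 ballots; Ahmed wins 13–10.
Diaz vs Quinn: Diaz, 18–5.
Kwan–Ahmed: Kwan 15–8.
Kwan–Quinn: Kwan 12–11.
Ahmed vs Quinn: Ahmed, 18–5.
Kwan beats each of Singh, Diaz, Ahmed, Quinn — Kwan is the Condorcet winner.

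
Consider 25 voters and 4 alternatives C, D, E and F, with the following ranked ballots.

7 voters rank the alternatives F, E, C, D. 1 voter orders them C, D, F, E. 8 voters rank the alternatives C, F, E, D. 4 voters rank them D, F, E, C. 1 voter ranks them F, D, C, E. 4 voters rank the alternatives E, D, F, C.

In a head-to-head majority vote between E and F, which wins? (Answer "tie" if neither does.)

Ballots ranking E above F: 4.
Ballots ranking F above E: 25 − 4 = 21.
F wins the head-to-head 21–4.

F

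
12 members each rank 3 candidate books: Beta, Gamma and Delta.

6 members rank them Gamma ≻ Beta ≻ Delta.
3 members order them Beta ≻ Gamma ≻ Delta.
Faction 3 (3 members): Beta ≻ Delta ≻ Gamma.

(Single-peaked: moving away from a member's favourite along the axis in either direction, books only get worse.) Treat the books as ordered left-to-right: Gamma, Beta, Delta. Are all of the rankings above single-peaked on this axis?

Axis positions: Gamma=1, Beta=2, Delta=3.
Faction 1 (peak Gamma at position 1): ranking walks positions 1-2-3, expanding outward from the peak — single-peaked.
Faction 2 (peak Beta at position 2): ranking walks positions 2-1-3, expanding outward from the peak — single-peaked.
Faction 3 (peak Beta at position 2): ranking walks positions 2-3-1, expanding outward from the peak — single-peaked.
Every ranking is single-peaked on this axis.

yes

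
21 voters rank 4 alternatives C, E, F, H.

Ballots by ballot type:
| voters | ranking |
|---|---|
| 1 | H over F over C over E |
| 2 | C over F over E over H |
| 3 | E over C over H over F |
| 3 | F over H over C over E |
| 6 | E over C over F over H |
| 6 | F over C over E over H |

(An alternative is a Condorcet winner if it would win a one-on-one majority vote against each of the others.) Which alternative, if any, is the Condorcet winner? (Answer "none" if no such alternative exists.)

Pairwise majorities:
C–E: C 12–9.
C vs F: C, 11–10.
C–H: C 17–4.
E vs F: F, 12–9.
E–H: E 17–4.
F–H: F 17–4.
C beats each of E, F, H — C is the Condorcet winner.

C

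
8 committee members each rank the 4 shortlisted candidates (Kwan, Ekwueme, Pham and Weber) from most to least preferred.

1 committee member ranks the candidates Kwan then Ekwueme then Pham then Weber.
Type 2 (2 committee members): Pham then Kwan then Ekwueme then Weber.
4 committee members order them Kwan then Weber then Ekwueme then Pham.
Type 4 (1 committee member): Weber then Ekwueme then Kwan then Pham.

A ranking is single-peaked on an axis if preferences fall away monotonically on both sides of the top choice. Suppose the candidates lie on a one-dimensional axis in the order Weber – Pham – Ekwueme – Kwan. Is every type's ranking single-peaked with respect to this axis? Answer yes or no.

Axis positions: Weber=1, Pham=2, Ekwueme=3, Kwan=4.
Type 1 (peak Kwan at position 4): ranking walks positions 4-3-2-1, expanding outward from the peak — single-peaked.
Type 2: ranking walks positions 2-4-3-1; Kwan is ranked above Ekwueme even though Ekwueme lies between Kwan and the peak Pham on the axis — preferences dip and rise again. Not single-peaked.
Type 3: ranking walks positions 4-1-3-2; Weber is ranked above Ekwueme even though Ekwueme lies between Weber and the peak Kwan on the axis — preferences dip and rise again. Not single-peaked.
Type 4: ranking walks positions 1-3-4-2; Ekwueme is ranked above Pham even though Pham lies between Ekwueme and the peak Weber on the axis — preferences dip and rise again. Not single-peaked.
Type 2 violates single-peakedness, so the profile is not single-peaked on this axis.

no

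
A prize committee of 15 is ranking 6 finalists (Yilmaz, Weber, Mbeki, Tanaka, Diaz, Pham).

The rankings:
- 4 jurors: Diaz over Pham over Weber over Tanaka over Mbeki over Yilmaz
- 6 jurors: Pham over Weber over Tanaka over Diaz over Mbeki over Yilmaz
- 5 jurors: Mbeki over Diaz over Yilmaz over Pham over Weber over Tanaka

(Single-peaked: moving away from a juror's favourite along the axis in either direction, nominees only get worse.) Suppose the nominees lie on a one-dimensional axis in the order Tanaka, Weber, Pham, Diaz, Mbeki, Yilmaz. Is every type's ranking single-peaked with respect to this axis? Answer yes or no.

Axis positions: Tanaka=1, Weber=2, Pham=3, Diaz=4, Mbeki=5, Yilmaz=6.
Type 1 (peak Diaz at position 4): ranking walks positions 4-3-2-1-5-6, expanding outward from the peak — single-peaked.
Type 2 (peak Pham at position 3): ranking walks positions 3-2-1-4-5-6, expanding outward from the peak — single-peaked.
Type 3 (peak Mbeki at position 5): ranking walks positions 5-4-6-3-2-1, expanding outward from the peak — single-peaked.
Every ranking is single-peaked on this axis.

yes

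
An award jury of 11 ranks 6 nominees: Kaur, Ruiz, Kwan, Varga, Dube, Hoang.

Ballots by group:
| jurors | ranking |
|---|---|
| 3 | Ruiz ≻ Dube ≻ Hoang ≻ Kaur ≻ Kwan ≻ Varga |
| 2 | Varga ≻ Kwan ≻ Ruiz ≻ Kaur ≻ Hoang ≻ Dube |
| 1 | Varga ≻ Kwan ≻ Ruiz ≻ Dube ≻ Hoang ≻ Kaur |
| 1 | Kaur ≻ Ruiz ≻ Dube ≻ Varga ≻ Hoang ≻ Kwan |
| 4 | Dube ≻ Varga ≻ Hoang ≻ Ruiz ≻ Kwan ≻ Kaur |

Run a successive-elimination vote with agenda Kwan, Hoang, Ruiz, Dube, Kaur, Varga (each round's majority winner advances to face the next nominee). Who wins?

Round 1: Kwan vs Hoang — 3–8, Hoang advances.
Round 2: Hoang vs Ruiz — 4–7, Ruiz advances.
Round 3: Ruiz vs Dube — 7–4, Ruiz advances.
Round 4: Ruiz vs Kaur — 10–1, Ruiz advances.
Round 5: Ruiz vs Varga — 4–7, Varga advances.
The agenda winner is Varga.

Varga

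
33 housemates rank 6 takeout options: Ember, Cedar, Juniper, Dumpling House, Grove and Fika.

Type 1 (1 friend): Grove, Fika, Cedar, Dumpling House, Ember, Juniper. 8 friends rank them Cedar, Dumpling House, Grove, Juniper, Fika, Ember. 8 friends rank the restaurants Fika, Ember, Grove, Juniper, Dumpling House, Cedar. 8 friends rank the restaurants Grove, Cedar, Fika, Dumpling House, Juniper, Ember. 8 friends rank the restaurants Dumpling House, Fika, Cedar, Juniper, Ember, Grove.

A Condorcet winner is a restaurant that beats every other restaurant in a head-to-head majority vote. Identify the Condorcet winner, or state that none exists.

Grove

Pairwise majorities:
Ember vs Cedar: 8 for Ember, 25 for Cedar — Cedar by 25–8.
Ember vs Juniper: Ember preferred on 1+8 = 9 ballots; Juniper wins 24–9.
Ember vs Dumpling House: Ember preferred on 8 ballots; Dumpling House wins 25–8.
Ember vs Grove: 16 to 17, Grove.
Ember vs Fika: Ember preferred on 0 ballots; Fika wins 33–0.
Cedar vs Juniper: 25 to 8, Cedar.
Cedar vs Dumpling House: Cedar preferred on 1+8+8 = 17 ballots; Cedar wins 17–16.
Cedar vs Grove: Cedar is ranked higher on 8+8 = 16 ballots, Grove on 17. Grove wins 17–16.
Cedar vs Fika: 8+8 = 16 for Cedar, 17 for Fika — Fika by 17–16.
Juniper vs Dumpling House: 8 for Juniper, 25 for Dumpling House — Dumpling House by 25–8.
Juniper vs Grove: Juniper is ranked higher on 8 ballots, Grove on 25. Grove wins 25–8.
Juniper vs Fika: Juniper is ranked higher on 8 ballots, Fika on 25. Fika wins 25–8.
Dumpling House vs Grove: Dumpling House preferred on 8+8 = 16 ballots; Grove wins 17–16.
Dumpling House vs Fika: Dumpling House preferred on 8+8 = 16 ballots; Fika wins 17–16.
Grove vs Fika: 1+8+8 = 17 for Grove, 16 for Fika — Grove by 17–16.
Grove beats each of Ember, Cedar, Juniper, Dumpling House, Fika — Grove is the Condorcet winner.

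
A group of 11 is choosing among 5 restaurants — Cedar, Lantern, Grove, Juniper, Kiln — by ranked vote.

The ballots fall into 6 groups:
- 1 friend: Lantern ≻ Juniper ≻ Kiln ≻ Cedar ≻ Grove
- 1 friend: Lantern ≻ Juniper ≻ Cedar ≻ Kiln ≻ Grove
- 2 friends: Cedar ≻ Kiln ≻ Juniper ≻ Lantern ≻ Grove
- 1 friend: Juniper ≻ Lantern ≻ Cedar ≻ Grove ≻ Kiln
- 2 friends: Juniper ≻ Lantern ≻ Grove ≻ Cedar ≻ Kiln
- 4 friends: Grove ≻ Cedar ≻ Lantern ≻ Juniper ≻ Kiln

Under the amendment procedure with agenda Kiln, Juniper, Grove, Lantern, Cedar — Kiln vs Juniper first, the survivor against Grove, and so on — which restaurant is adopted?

Round 1: Kiln vs Juniper — 2–9, Juniper advances.
Round 2: Juniper vs Grove — 7–4, Juniper advances.
Round 3: Juniper vs Lantern — 5–6, Lantern advances.
Round 4: Lantern vs Cedar — 5–6, Cedar advances.
Cedar survives the agenda.

Cedar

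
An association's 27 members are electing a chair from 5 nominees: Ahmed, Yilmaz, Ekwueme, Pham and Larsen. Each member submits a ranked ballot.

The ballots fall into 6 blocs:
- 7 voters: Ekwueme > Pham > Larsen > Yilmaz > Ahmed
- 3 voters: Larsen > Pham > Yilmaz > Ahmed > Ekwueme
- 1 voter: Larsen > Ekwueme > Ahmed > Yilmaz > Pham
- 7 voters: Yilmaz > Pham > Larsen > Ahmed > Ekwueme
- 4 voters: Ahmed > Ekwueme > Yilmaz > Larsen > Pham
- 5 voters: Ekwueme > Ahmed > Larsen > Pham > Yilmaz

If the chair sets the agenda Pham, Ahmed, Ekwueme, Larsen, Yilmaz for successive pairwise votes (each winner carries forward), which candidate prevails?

Ekwueme

Round 1: Pham vs Ahmed — 17–10, Pham advances.
Round 2: Pham vs Ekwueme — 10–17, Ekwueme advances.
Round 3: Ekwueme vs Larsen — 16–11, Ekwueme advances.
Round 4: Ekwueme vs Yilmaz — 17–10, Ekwueme advances.
Ekwueme survives the agenda.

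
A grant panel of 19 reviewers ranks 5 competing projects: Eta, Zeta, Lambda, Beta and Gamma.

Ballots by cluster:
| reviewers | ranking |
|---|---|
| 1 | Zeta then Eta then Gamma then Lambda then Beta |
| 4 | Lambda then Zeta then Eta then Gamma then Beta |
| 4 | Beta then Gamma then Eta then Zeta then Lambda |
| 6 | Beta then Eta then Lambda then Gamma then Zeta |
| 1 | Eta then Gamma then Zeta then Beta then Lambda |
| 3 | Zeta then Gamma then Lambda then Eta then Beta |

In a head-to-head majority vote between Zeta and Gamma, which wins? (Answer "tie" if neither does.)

Ballots ranking Zeta above Gamma: 1 + 4 + 3 = 8.
Ballots ranking Gamma above Zeta: 19 − 8 = 11.
Gamma wins the head-to-head 11–8.

Gamma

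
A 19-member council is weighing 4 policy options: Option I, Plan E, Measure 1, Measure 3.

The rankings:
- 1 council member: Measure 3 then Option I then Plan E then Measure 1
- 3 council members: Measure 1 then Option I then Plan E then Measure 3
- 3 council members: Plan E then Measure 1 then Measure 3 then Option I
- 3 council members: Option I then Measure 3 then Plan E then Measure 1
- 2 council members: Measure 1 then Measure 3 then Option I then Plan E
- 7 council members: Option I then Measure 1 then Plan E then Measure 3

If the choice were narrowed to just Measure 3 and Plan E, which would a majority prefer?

Plan E

Ballots ranking Measure 3 above Plan E: 1 + 3 + 2 = 6.
Ballots ranking Plan E above Measure 3: 19 − 6 = 13.
Plan E wins the head-to-head 13–6.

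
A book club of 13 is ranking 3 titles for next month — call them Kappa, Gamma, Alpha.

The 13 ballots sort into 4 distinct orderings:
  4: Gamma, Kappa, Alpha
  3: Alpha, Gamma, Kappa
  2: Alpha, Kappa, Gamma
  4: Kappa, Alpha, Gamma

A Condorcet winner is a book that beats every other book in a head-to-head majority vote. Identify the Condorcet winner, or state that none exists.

none

Check each pair by majority over 13 ballots:
Kappa vs Gamma: Kappa preferred on 2+4 = 6 ballots; Gamma wins 7–6.
Kappa vs Alpha: Kappa is ranked higher on 4+4 = 8 ballots, Alpha on 5. Kappa wins 8–5.
Gamma vs Alpha: 4 for Gamma, 9 for Alpha — Alpha by 9–4.
Every book loses at least once (Kappa loses to Gamma; Gamma loses to Alpha; Alpha loses to Kappa). The majority relation contains the cycle Kappa beats Alpha beats Gamma beats Kappa, so there is no Condorcet winner.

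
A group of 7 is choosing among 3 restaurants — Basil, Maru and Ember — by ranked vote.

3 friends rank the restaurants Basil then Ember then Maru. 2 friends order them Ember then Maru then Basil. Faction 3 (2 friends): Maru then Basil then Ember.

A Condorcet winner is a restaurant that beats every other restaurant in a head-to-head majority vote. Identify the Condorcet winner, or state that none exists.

Check each pair by majority over 7 ballots:
Basil vs Maru: Maru, 4–3.
Basil vs Ember: Basil, 5–2.
Maru vs Ember: Ember wins 5–2.
Every restaurant loses at least once (Basil loses to Maru; Maru loses to Ember; Ember loses to Basil). The majority relation contains the cycle Basil → Ember → Maru → Basil, so there is no Condorcet winner.

none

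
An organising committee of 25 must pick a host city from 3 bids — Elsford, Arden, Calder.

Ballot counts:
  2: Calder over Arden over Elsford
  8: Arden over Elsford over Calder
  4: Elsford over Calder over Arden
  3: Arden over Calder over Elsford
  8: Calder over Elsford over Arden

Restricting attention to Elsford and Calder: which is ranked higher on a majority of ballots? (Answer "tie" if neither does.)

Calder

Ballots ranking Elsford above Calder: 8 + 4 = 12.
Ballots ranking Calder above Elsford: 25 − 12 = 13.
Calder wins the head-to-head 13–12.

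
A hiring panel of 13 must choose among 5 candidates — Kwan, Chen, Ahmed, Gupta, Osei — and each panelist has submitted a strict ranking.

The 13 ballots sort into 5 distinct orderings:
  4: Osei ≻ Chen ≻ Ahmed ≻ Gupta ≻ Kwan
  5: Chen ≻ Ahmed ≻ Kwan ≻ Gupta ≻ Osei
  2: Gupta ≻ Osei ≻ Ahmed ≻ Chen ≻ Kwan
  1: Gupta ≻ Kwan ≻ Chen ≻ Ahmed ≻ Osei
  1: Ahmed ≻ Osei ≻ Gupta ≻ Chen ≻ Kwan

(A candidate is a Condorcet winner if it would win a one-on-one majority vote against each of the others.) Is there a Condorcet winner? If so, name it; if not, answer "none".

Head-to-head results (13 committee members):
Kwan vs Chen: Kwan is ranked higher on 1 ballot, Chen on 12. Chen wins 12–1.
Kwan vs Ahmed: Ahmed, 12–1.
Kwan–Gupta: Gupta 8–5.
Kwan vs Osei: 5+1 = 6 for Kwan, 7 for Osei — Osei by 7–6.
Chen vs Ahmed: 4+5+1 = 10 for Chen, 3 for Ahmed — Chen by 10–3.
Chen vs Gupta: Chen, 9–4.
Chen vs Osei: 6 to 7, Osei.
Ahmed–Gupta: Ahmed 10–3.
Ahmed vs Osei: 7 to 6, Ahmed.
Gupta–Osei: Gupta 8–5.
Every candidate loses at least once (Kwan loses to Chen; Chen loses to Osei; Ahmed loses to Chen; Gupta loses to Chen; Osei loses to Ahmed). The majority relation contains the cycle Chen beats Ahmed beats Osei beats Chen, so there is no Condorcet winner.

none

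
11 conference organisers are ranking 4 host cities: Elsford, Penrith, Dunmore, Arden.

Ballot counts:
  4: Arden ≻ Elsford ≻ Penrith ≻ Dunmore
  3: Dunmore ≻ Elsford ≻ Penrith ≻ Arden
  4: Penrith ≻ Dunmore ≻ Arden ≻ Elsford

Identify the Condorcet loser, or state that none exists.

none

Pairwise majorities:
Elsford vs Penrith: Elsford, 7–4.
Elsford vs Dunmore: Elsford preferred on 4 ballots; Dunmore wins 7–4.
Elsford vs Arden: Arden, 8–3.
Penrith vs Dunmore: Penrith wins 8–3.
Penrith vs Arden: 7 to 4, Penrith.
Dunmore vs Arden: Dunmore preferred on 3+4 = 7 ballots; Dunmore wins 7–4.
No city is winless: Elsford beats Penrith; Penrith beats Dunmore; Dunmore beats Elsford; Arden beats Elsford. There is no Condorcet loser.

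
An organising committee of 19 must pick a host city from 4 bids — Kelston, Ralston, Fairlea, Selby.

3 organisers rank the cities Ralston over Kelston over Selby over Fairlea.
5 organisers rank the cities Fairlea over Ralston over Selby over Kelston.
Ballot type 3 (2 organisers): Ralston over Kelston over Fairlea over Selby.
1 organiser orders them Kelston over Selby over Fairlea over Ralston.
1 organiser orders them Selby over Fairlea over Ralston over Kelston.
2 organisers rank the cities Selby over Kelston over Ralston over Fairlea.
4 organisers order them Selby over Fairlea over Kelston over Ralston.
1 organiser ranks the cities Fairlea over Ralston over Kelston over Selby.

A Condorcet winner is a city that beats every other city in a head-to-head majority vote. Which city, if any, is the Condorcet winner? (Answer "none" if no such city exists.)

none

Head-to-head results (19 organisers):
Kelston vs Ralston: 7 to 12, Ralston.
Kelston vs Fairlea: 8 to 11, Fairlea.
Kelston vs Selby: Kelston is ranked higher on 3+2+1+1 = 7 ballots, Selby on 12. Selby wins 12–7.
Ralston vs Fairlea: 3+2+2 = 7 for Ralston, 12 for Fairlea — Fairlea by 12–7.
Ralston vs Selby: 3+5+2+1 = 11 for Ralston, 8 for Selby — Ralston by 11–8.
Fairlea vs Selby: 5+2+1 = 8 for Fairlea, 11 for Selby — Selby by 11–8.
No city is unbeaten: Kelston loses to Ralston; Ralston loses to Fairlea; Fairlea loses to Selby; Selby loses to Ralston. In particular Ralston beats Selby beats Fairlea beats Ralston is a majority cycle — no Condorcet winner exists.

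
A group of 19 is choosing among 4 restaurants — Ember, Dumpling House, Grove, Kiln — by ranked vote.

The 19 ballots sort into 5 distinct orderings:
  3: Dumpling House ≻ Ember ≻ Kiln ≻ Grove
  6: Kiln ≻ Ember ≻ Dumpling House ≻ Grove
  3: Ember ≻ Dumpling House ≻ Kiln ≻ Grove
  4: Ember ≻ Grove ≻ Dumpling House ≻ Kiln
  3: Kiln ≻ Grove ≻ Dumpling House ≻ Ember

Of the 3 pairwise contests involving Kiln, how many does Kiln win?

1

Kiln against each rival (19 friends):
Kiln vs Ember: Kiln preferred on 6+3 = 9 ballots; Ember wins 10–9.
Kiln vs Dumpling House: Dumpling House wins 10–9.
Kiln vs Grove: 15 to 4, Kiln.
Kiln beats Grove; loses to Ember, Dumpling House — 1 pairwise win.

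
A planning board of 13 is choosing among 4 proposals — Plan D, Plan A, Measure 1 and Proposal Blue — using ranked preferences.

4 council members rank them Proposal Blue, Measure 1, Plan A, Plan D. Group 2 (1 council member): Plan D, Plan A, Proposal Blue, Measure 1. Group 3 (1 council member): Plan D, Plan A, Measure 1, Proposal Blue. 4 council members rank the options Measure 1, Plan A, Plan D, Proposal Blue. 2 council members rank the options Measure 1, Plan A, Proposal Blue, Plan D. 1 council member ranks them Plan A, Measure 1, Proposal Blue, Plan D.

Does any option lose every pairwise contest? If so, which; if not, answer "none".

Plan D

Head-to-head results (13 council members):
Plan D vs Plan A: 1+1 = 2 for Plan D, 11 for Plan A — Plan A by 11–2.
Plan D vs Measure 1: Plan D preferred on 1+1 = 2 ballots; Measure 1 wins 11–2.
Plan D vs Proposal Blue: Plan D preferred on 1+1+4 = 6 ballots; Proposal Blue wins 7–6.
Plan A vs Measure 1: Plan A preferred on 1+1+1 = 3 ballots; Measure 1 wins 10–3.
Plan A–Proposal Blue: Plan A 9–4.
Measure 1 vs Proposal Blue: Measure 1 preferred on 1+4+2+1 = 8 ballots; Measure 1 wins 8–5.
Only Plan D has no wins; Plan D is the Condorcet loser.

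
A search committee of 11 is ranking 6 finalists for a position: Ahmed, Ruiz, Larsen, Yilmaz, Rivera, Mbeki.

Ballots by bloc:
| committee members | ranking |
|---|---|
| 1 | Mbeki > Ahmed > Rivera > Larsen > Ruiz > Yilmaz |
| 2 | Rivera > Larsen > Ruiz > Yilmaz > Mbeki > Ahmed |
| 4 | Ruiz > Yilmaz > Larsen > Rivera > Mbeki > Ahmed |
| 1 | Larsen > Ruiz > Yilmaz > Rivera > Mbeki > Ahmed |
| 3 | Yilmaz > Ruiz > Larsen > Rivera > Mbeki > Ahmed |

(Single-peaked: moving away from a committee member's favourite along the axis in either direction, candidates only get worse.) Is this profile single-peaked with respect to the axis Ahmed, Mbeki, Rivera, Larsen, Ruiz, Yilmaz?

Axis positions: Ahmed=1, Mbeki=2, Rivera=3, Larsen=4, Ruiz=5, Yilmaz=6.
Bloc 1 (peak Mbeki at position 2): ranking walks positions 2-1-3-4-5-6, expanding outward from the peak — single-peaked.
Bloc 2 (peak Rivera at position 3): ranking walks positions 3-4-5-6-2-1, expanding outward from the peak — single-peaked.
Bloc 3 (peak Ruiz at position 5): ranking walks positions 5-6-4-3-2-1, expanding outward from the peak — single-peaked.
Bloc 4 (peak Larsen at position 4): ranking walks positions 4-5-6-3-2-1, expanding outward from the peak — single-peaked.
Bloc 5 (peak Yilmaz at position 6): ranking walks positions 6-5-4-3-2-1, expanding outward from the peak — single-peaked.
Every ranking is single-peaked on this axis.

yes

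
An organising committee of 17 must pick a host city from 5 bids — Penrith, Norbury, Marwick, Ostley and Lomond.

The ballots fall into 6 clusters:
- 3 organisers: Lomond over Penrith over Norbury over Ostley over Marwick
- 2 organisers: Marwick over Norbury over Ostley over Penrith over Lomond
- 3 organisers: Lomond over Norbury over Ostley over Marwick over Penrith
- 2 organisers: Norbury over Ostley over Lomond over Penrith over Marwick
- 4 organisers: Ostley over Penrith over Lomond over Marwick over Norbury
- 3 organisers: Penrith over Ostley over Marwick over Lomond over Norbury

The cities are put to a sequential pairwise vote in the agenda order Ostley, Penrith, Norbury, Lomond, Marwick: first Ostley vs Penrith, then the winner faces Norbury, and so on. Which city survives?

Lomond

Round 1: Ostley vs Penrith — 11–6, Ostley advances.
Round 2: Ostley vs Norbury — 7–10, Norbury advances.
Round 3: Norbury vs Lomond — 4–13, Lomond advances.
Round 4: Lomond vs Marwick — 12–5, Lomond advances.
The agenda winner is Lomond.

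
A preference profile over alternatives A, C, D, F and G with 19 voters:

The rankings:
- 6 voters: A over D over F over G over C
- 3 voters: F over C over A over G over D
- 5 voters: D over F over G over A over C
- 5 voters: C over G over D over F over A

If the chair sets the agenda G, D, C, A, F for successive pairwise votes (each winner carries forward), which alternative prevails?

Round 1: G vs D — 8–11, D advances.
Round 2: D vs C — 11–8, D advances.
Round 3: D vs A — 10–9, D advances.
Round 4: D vs F — 16–3, D advances.
D survives the agenda.

D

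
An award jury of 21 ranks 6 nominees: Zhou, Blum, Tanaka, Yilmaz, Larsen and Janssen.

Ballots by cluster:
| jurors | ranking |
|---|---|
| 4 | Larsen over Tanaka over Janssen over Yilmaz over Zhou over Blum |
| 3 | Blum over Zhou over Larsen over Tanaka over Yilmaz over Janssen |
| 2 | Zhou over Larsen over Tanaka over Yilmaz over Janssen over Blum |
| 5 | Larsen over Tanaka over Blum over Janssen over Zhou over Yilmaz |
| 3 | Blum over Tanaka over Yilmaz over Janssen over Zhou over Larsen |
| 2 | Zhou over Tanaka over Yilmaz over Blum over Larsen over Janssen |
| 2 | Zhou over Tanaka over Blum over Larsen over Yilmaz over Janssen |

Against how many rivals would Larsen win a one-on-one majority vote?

Larsen against each rival (21 jurors):
Larsen vs Zhou: Zhou wins 12–9.
Larsen vs Blum: Larsen is ranked higher on 4+2+5 = 11 ballots, Blum on 10. Larsen wins 11–10.
Larsen vs Tanaka: Larsen preferred on 4+3+2+5 = 14 ballots; Larsen wins 14–7.
Larsen vs Yilmaz: 16 to 5, Larsen.
Larsen vs Janssen: Larsen is ranked higher on 4+3+2+5+2+2 = 18 ballots, Janssen on 3. Larsen wins 18–3.
Larsen beats Blum, Tanaka, Yilmaz, Janssen; loses to Zhou — 4 pairwise wins.

4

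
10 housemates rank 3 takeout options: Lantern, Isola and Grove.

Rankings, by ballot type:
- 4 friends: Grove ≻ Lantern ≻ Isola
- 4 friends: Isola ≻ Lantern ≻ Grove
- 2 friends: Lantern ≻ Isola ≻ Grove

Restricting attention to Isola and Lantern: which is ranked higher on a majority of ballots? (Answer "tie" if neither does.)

Ballots ranking Isola above Lantern: 4.
Ballots ranking Lantern above Isola: 10 − 4 = 6.
Lantern wins the head-to-head 6–4.

Lantern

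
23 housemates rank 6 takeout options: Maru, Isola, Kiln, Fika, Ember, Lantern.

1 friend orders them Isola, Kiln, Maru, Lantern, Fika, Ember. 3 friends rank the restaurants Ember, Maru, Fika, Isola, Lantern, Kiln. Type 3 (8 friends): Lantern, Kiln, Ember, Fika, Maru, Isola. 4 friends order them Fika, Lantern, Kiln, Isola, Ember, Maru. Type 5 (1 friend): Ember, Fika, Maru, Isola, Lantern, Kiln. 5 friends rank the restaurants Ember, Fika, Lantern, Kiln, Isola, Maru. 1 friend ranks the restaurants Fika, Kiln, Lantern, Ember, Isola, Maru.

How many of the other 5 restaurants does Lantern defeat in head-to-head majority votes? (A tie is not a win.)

Lantern against each rival (23 friends):
Lantern vs Maru: 8+4+5+1 = 18 for Lantern, 5 for Maru — Lantern by 18–5.
Lantern vs Isola: Lantern preferred on 8+4+5+1 = 18 ballots; Lantern wins 18–5.
Lantern vs Kiln: Lantern wins 21–2.
Lantern vs Fika: Fika, 14–9.
Lantern vs Ember: Lantern wins 14–9.
Lantern beats Maru, Isola, Kiln, Ember; loses to Fika — 4 pairwise wins.

4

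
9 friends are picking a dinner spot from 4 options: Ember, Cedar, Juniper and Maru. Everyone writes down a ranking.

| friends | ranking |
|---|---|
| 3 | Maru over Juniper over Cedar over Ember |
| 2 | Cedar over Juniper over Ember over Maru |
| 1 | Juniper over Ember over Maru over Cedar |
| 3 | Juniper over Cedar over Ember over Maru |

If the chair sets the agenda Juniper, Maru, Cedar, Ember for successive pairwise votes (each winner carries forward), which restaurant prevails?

Juniper

Round 1: Juniper vs Maru — 6–3, Juniper advances.
Round 2: Juniper vs Cedar — 7–2, Juniper advances.
Round 3: Juniper vs Ember — 9–0, Juniper advances.
Juniper survives the agenda.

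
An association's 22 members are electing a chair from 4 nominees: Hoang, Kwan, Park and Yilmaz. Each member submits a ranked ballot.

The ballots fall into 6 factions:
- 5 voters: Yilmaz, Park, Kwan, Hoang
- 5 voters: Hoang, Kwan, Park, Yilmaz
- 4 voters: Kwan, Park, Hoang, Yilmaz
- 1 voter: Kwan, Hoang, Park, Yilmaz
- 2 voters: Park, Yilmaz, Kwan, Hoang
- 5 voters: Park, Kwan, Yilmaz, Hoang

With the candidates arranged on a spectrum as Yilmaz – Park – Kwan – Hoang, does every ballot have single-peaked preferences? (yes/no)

yes

Axis positions: Yilmaz=1, Park=2, Kwan=3, Hoang=4.
Faction 1 (peak Yilmaz at position 1): ranking walks positions 1-2-3-4, expanding outward from the peak — single-peaked.
Faction 2 (peak Hoang at position 4): ranking walks positions 4-3-2-1, expanding outward from the peak — single-peaked.
Faction 3 (peak Kwan at position 3): ranking walks positions 3-2-4-1, expanding outward from the peak — single-peaked.
Faction 4 (peak Kwan at position 3): ranking walks positions 3-4-2-1, expanding outward from the peak — single-peaked.
Faction 5 (peak Park at position 2): ranking walks positions 2-1-3-4, expanding outward from the peak — single-peaked.
Faction 6 (peak Park at position 2): ranking walks positions 2-3-1-4, expanding outward from the peak — single-peaked.
Every ranking is single-peaked on this axis.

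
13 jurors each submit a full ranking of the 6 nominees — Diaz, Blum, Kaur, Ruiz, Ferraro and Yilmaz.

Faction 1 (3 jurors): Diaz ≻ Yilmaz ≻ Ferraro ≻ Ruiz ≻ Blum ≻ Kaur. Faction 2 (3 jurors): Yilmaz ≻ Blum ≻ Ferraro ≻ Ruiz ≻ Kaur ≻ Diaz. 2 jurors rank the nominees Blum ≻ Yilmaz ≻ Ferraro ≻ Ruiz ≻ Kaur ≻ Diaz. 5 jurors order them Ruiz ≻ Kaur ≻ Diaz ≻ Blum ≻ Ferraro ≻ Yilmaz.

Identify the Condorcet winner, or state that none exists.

Pairwise majorities:
Diaz–Blum: Diaz 8–5.
Diaz vs Kaur: Kaur, 10–3.
Diaz–Ruiz: Ruiz 10–3.
Diaz vs Ferraro: Diaz wins 8–5.
Diaz–Yilmaz: Diaz 8–5.
Blum–Kaur: Blum 8–5.
Blum vs Ruiz: Ruiz, 8–5.
Blum vs Ferraro: Blum, 10–3.
Blum–Yilmaz: Blum 7–6.
Kaur–Ruiz: Ruiz 13–0.
Kaur–Ferraro: Ferraro 8–5.
Kaur–Yilmaz: Yilmaz 8–5.
Ruiz vs Ferraro: Ferraro, 8–5.
Ruiz vs Yilmaz: Yilmaz wins 8–5.
Ferraro–Yilmaz: Yilmaz 8–5.
Each nominee drops at least one matchup (Diaz loses to Kaur; Blum loses to Diaz; Kaur loses to Blum; Ruiz loses to Ferraro; Ferraro loses to Diaz; Yilmaz loses to Diaz); the cycle Diaz → Blum → Kaur → Diaz rules out a Condorcet winner.

none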